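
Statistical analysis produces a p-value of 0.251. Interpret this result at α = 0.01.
Since p = 0.251 > α = 0.01, fail to reject H₀.
There is insufficient evidence to reject the null hypothesis; the result is not statistically significant at the 0.01 level.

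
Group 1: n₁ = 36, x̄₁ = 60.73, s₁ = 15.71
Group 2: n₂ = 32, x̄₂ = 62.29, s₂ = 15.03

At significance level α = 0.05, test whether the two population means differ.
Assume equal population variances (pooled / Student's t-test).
Student's two-sample t-test (equal variances):
H₀: μ₁ = μ₂
H₁: μ₁ ≠ μ₂
df = n₁ + n₂ - 2 = 66
Pooled variance s_p² = [(n₁-1)s₁² + (n₂-1)s₂²] / (n₁ + n₂ - 2) = [(35)(15.71²) + (31)(15.03²)] / 66 = 236.9859
SE = √(s_p²(1/n₁ + 1/n₂)) = √(236.9859 × (1/36 + 1/32)) = 3.7402
t = (x̄₁ - x̄₂) / SE = (60.73 - 62.29) / 3.7402 = -1.56 / 3.7402 = -0.417
p-value = 0.6780

Since p-value > α = 0.05, we fail to reject H₀.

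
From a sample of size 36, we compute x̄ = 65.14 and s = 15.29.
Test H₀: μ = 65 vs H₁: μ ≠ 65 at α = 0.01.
One-sample t-test:
H₀: μ = 65
H₁: μ ≠ 65
df = n - 1 = 35
t = (x̄ - μ₀) / (s/√n) = (65.14 - 65) / (15.29/√36) = 0.055
p-value = 0.9565

Since p-value > α = 0.01, we fail to reject H₀.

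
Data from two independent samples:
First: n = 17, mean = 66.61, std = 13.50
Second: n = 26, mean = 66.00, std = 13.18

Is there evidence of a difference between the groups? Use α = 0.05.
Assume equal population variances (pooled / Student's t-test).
Student's two-sample t-test (equal variances):
H₀: μ₁ = μ₂
H₁: μ₁ ≠ μ₂
df = n₁ + n₂ - 2 = 41
Pooled variance s_p² = [(n₁-1)s₁² + (n₂-1)s₂²] / (n₁ + n₂ - 2) = [(16)(13.50²) + (25)(13.18²)] / 41 = 177.0441
SE = √(s_p²(1/n₁ + 1/n₂)) = √(177.0441 × (1/17 + 1/26)) = 4.1502
t = (x̄₁ - x̄₂) / SE = (66.61 - 66.00) / 4.1502 = 0.61 / 4.1502 = 0.147
p-value = 0.8839

Since p-value > α = 0.05, we fail to reject H₀.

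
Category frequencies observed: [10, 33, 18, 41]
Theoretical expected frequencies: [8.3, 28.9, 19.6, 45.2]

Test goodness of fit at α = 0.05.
Chi-square goodness of fit test:
H₀: observed counts match expected distribution
H₁: observed counts differ from expected distribution
df = k - 1 = 3
χ² = Σ(O - E)²/E
   = (10 - 8.3)²/8.3 + (33 - 28.9)²/28.9 + (18 - 19.6)²/19.6 + (41 - 45.2)²/45.2
   = 0.348 + 0.582 + 0.131 + 0.390
   = 1.45
p-value = 0.6937

Since p-value > α = 0.05, we fail to reject H₀.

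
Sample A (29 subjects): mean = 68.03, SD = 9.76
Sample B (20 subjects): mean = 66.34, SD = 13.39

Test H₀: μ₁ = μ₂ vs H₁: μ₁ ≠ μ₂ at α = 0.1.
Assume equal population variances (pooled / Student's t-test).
Student's two-sample t-test (equal variances):
H₀: μ₁ = μ₂
H₁: μ₁ ≠ μ₂
df = n₁ + n₂ - 2 = 47
Pooled variance s_p² = [(n₁-1)s₁² + (n₂-1)s₂²] / (n₁ + n₂ - 2) = [(28)(9.76²) + (19)(13.39²)] / 47 = 129.2290
SE = √(s_p²(1/n₁ + 1/n₂)) = √(129.2290 × (1/29 + 1/20)) = 3.3042
t = (x̄₁ - x̄₂) / SE = (68.03 - 66.34) / 3.3042 = 1.69 / 3.3042 = 0.511
p-value = 0.6114

Since p-value > α = 0.1, we fail to reject H₀.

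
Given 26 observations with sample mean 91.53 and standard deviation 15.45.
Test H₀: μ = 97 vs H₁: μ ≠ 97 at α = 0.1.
One-sample t-test:
H₀: μ = 97
H₁: μ ≠ 97
df = n - 1 = 25
t = (x̄ - μ₀) / (s/√n) = (91.53 - 97) / (15.45/√26) = -1.805
p-value = 0.0831

Since p-value < α = 0.1, we reject H₀.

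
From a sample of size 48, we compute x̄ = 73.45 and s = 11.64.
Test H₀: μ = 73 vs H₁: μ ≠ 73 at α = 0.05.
One-sample t-test:
H₀: μ = 73
H₁: μ ≠ 73
df = n - 1 = 47
t = (x̄ - μ₀) / (s/√n) = (73.45 - 73) / (11.64/√48) = 0.268
p-value = 0.7900

Since p-value > α = 0.05, we fail to reject H₀.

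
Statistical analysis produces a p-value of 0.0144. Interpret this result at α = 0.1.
Since p = 0.0144 < α = 0.1, reject H₀.
There is sufficient evidence to reject the null hypothesis; the result is statistically significant at the 0.1 level.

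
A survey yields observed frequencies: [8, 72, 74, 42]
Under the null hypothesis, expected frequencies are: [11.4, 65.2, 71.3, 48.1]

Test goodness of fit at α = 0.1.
Chi-square goodness of fit test:
H₀: observed counts match expected distribution
H₁: observed counts differ from expected distribution
df = k - 1 = 3
χ² = Σ(O - E)²/E
   = (8 - 11.4)²/11.4 + (72 - 65.2)²/65.2 + (74 - 71.3)²/71.3 + (42 - 48.1)²/48.1
   = 1.014 + 0.709 + 0.102 + 0.774
   = 2.60
p-value = 0.4577

Since p-value > α = 0.1, we fail to reject H₀.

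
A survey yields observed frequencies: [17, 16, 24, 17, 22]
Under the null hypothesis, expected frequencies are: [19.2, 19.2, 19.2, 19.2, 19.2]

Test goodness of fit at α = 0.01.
Chi-square goodness of fit test:
H₀: observed counts match expected distribution
H₁: observed counts differ from expected distribution
df = k - 1 = 4
χ² = Σ(O - E)²/E
   = (17 - 19.2)²/19.2 + (16 - 19.2)²/19.2 + (24 - 19.2)²/19.2 + (17 - 19.2)²/19.2 + (22 - 19.2)²/19.2
   = 0.252 + 0.533 + 1.200 + 0.252 + 0.408
   = 2.65
p-value = 0.6187

Since p-value > α = 0.01, we fail to reject H₀.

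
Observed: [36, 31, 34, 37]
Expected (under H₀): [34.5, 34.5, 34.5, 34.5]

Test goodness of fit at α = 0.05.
Chi-square goodness of fit test:
H₀: observed counts match expected distribution
H₁: observed counts differ from expected distribution
df = k - 1 = 3
χ² = Σ(O - E)²/E
   = (36 - 34.5)²/34.5 + (31 - 34.5)²/34.5 + (34 - 34.5)²/34.5 + (37 - 34.5)²/34.5
   = 0.065 + 0.355 + 0.007 + 0.181
   = 0.61
p-value = 0.8944

Since p-value > α = 0.05, we fail to reject H₀.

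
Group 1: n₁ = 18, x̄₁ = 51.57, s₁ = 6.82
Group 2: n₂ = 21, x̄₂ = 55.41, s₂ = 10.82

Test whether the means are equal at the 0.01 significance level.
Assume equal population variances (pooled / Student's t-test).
Student's two-sample t-test (equal variances):
H₀: μ₁ = μ₂
H₁: μ₁ ≠ μ₂
df = n₁ + n₂ - 2 = 37
Pooled variance s_p² = [(n₁-1)s₁² + (n₂-1)s₂²] / (n₁ + n₂ - 2) = [(17)(6.82²) + (20)(10.82²)] / 37 = 84.6529
SE = √(s_p²(1/n₁ + 1/n₂)) = √(84.6529 × (1/18 + 1/21)) = 2.9553
t = (x̄₁ - x̄₂) / SE = (51.57 - 55.41) / 2.9553 = -3.84 / 2.9553 = -1.299
p-value = 0.2019

Since p-value > α = 0.01, we fail to reject H₀.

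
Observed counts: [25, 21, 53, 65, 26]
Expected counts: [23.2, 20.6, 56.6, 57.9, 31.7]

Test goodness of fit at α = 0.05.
Chi-square goodness of fit test:
H₀: observed counts match expected distribution
H₁: observed counts differ from expected distribution
df = k - 1 = 4
χ² = Σ(O - E)²/E
   = (25 - 23.2)²/23.2 + (21 - 20.6)²/20.6 + (53 - 56.6)²/56.6 + (65 - 57.9)²/57.9 + (26 - 31.7)²/31.7
   = 0.140 + 0.008 + 0.229 + 0.871 + 1.025
   = 2.27
p-value = 0.6859

Since p-value > α = 0.05, we fail to reject H₀.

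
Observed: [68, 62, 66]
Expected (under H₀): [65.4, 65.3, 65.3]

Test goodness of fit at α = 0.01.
Chi-square goodness of fit test:
H₀: observed counts match expected distribution
H₁: observed counts differ from expected distribution
df = k - 1 = 2
χ² = Σ(O - E)²/E
   = (68 - 65.4)²/65.4 + (62 - 65.3)²/65.3 + (66 - 65.3)²/65.3
   = 0.103 + 0.167 + 0.008
   = 0.28
p-value = 0.8704

Since p-value > α = 0.01, we fail to reject H₀.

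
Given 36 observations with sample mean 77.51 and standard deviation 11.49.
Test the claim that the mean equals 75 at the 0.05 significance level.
One-sample t-test:
H₀: μ = 75
H₁: μ ≠ 75
df = n - 1 = 35
t = (x̄ - μ₀) / (s/√n) = (77.51 - 75) / (11.49/√36) = 1.311
p-value = 0.1985

Since p-value > α = 0.05, we fail to reject H₀.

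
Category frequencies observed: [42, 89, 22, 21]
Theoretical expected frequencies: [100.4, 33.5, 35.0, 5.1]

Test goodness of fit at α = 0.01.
Chi-square goodness of fit test:
H₀: observed counts match expected distribution
H₁: observed counts differ from expected distribution
df = k - 1 = 3
χ² = Σ(O - E)²/E
   = (42 - 100.4)²/100.4 + (89 - 33.5)²/33.5 + (22 - 35.0)²/35.0 + (21 - 5.1)²/5.1
   = 33.970 + 91.948 + 4.829 + 49.571
   = 180.32
p-value < 0.0001

Since p-value < α = 0.01, we reject H₀.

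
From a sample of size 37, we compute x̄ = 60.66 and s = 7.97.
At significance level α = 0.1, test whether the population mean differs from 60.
One-sample t-test:
H₀: μ = 60
H₁: μ ≠ 60
df = n - 1 = 36
t = (x̄ - μ₀) / (s/√n) = (60.66 - 60) / (7.97/√37) = 0.504
p-value = 0.6175

Since p-value > α = 0.1, we fail to reject H₀.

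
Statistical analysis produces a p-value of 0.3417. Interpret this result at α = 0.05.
Since p = 0.3417 > α = 0.05, fail to reject H₀.
There is insufficient evidence to reject the null hypothesis; the result is not statistically significant at the 0.05 level.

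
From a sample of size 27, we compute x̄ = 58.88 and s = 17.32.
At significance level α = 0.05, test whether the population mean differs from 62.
One-sample t-test:
H₀: μ = 62
H₁: μ ≠ 62
df = n - 1 = 26
t = (x̄ - μ₀) / (s/√n) = (58.88 - 62) / (17.32/√27) = -0.936
p-value = 0.3579

Since p-value > α = 0.05, we fail to reject H₀.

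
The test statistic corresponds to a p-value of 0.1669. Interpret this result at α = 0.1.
Since p = 0.1669 > α = 0.1, fail to reject H₀.
There is insufficient evidence to reject the null hypothesis; the result is not statistically significant at the 0.1 level.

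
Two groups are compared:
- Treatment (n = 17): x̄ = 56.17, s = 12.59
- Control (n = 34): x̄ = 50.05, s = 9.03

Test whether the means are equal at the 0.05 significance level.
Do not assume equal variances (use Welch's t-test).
Welch's two-sample t-test:
H₀: μ₁ = μ₂
H₁: μ₁ ≠ μ₂
s₁²/n₁ = 12.59²/17 = 9.3240,  s₂²/n₂ = 9.03²/34 = 2.3983
SE = √(s₁²/n₁ + s₂²/n₂) = √(9.3240 + 2.3983) = 3.4238
df (Welch-Satterthwaite) = (s₁²/n₁ + s₂²/n₂)² / [(s₁²/n₁)²/(n₁-1) + (s₂²/n₂)²/(n₂-1)] ≈ 24.50
t = (x̄₁ - x̄₂) / SE = (56.17 - 50.05) / 3.4238 = 6.12 / 3.4238 = 1.787
p-value = 0.0862

Since p-value > α = 0.05, we fail to reject H₀.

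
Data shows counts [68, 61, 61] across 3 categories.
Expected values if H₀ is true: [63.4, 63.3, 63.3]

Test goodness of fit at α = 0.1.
Chi-square goodness of fit test:
H₀: observed counts match expected distribution
H₁: observed counts differ from expected distribution
df = k - 1 = 2
χ² = Σ(O - E)²/E
   = (68 - 63.4)²/63.4 + (61 - 63.3)²/63.3 + (61 - 63.3)²/63.3
   = 0.334 + 0.084 + 0.084
   = 0.50
p-value = 0.7785

Since p-value > α = 0.1, we fail to reject H₀.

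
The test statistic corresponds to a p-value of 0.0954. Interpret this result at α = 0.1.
Since p = 0.0954 < α = 0.1, reject H₀.
There is sufficient evidence to reject the null hypothesis; the result is statistically significant at the 0.1 level.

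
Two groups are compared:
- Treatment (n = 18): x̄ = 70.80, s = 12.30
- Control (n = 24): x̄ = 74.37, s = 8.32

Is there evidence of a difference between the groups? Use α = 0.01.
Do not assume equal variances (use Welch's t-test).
Welch's two-sample t-test:
H₀: μ₁ = μ₂
H₁: μ₁ ≠ μ₂
s₁²/n₁ = 12.30²/18 = 8.4050,  s₂²/n₂ = 8.32²/24 = 2.8843
SE = √(s₁²/n₁ + s₂²/n₂) = √(8.4050 + 2.8843) = 3.3600
df (Welch-Satterthwaite) = (s₁²/n₁ + s₂²/n₂)² / [(s₁²/n₁)²/(n₁-1) + (s₂²/n₂)²/(n₂-1)] ≈ 28.21
t = (x̄₁ - x̄₂) / SE = (70.80 - 74.37) / 3.3600 = -3.57 / 3.3600 = -1.063
p-value = 0.2970

Since p-value > α = 0.01, we fail to reject H₀.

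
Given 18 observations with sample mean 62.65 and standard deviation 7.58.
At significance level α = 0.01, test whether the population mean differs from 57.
One-sample t-test:
H₀: μ = 57
H₁: μ ≠ 57
df = n - 1 = 17
t = (x̄ - μ₀) / (s/√n) = (62.65 - 57) / (7.58/√18) = 3.162
p-value = 0.0057

Since p-value < α = 0.01, we reject H₀.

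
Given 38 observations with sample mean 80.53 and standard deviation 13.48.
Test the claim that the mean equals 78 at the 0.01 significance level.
One-sample t-test:
H₀: μ = 78
H₁: μ ≠ 78
df = n - 1 = 37
t = (x̄ - μ₀) / (s/√n) = (80.53 - 78) / (13.48/√38) = 1.157
p-value = 0.2547

Since p-value > α = 0.01, we fail to reject H₀.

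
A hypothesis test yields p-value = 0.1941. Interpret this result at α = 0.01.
Since p = 0.1941 > α = 0.01, fail to reject H₀.
There is insufficient evidence to reject the null hypothesis; the result is not statistically significant at the 0.01 level.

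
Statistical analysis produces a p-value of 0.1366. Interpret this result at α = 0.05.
Since p = 0.1366 > α = 0.05, fail to reject H₀.
There is insufficient evidence to reject the null hypothesis; the result is not statistically significant at the 0.05 level.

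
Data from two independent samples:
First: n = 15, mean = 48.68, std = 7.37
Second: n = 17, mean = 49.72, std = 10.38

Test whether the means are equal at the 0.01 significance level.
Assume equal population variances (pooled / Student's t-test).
Student's two-sample t-test (equal variances):
H₀: μ₁ = μ₂
H₁: μ₁ ≠ μ₂
df = n₁ + n₂ - 2 = 30
Pooled variance s_p² = [(n₁-1)s₁² + (n₂-1)s₂²] / (n₁ + n₂ - 2) = [(14)(7.37²) + (16)(10.38²)] / 30 = 82.8116
SE = √(s_p²(1/n₁ + 1/n₂)) = √(82.8116 × (1/15 + 1/17)) = 3.2237
t = (x̄₁ - x̄₂) / SE = (48.68 - 49.72) / 3.2237 = -1.04 / 3.2237 = -0.323
p-value = 0.7492

Since p-value > α = 0.01, we fail to reject H₀.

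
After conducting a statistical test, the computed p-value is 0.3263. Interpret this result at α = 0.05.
Since p = 0.3263 > α = 0.05, fail to reject H₀.
There is insufficient evidence to reject the null hypothesis; the result is not statistically significant at the 0.05 level.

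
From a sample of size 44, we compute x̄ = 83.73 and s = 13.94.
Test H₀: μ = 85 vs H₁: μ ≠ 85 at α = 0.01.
One-sample t-test:
H₀: μ = 85
H₁: μ ≠ 85
df = n - 1 = 43
t = (x̄ - μ₀) / (s/√n) = (83.73 - 85) / (13.94/√44) = -0.604
p-value = 0.5488

Since p-value > α = 0.01, we fail to reject H₀.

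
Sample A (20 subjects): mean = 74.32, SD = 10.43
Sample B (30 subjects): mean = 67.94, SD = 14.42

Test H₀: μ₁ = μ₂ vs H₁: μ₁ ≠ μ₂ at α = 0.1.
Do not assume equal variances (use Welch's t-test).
Welch's two-sample t-test:
H₀: μ₁ = μ₂
H₁: μ₁ ≠ μ₂
s₁²/n₁ = 10.43²/20 = 5.4392,  s₂²/n₂ = 14.42²/30 = 6.9312
SE = √(s₁²/n₁ + s₂²/n₂) = √(5.4392 + 6.9312) = 3.5172
df (Welch-Satterthwaite) = (s₁²/n₁ + s₂²/n₂)² / [(s₁²/n₁)²/(n₁-1) + (s₂²/n₂)²/(n₂-1)] ≈ 47.62
t = (x̄₁ - x̄₂) / SE = (74.32 - 67.94) / 3.5172 = 6.38 / 3.5172 = 1.814
p-value = 0.0760

Since p-value < α = 0.1, we reject H₀.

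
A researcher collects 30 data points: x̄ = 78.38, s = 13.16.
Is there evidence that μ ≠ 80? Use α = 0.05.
One-sample t-test:
H₀: μ = 80
H₁: μ ≠ 80
df = n - 1 = 29
t = (x̄ - μ₀) / (s/√n) = (78.38 - 80) / (13.16/√30) = -0.674
p-value = 0.5055

Since p-value > α = 0.05, we fail to reject H₀.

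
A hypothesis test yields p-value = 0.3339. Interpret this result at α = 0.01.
Since p = 0.3339 > α = 0.01, fail to reject H₀.
There is insufficient evidence to reject the null hypothesis; the result is not statistically significant at the 0.01 level.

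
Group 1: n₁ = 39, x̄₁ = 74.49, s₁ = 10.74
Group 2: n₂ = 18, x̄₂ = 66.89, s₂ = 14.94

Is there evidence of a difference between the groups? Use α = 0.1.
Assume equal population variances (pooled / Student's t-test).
Student's two-sample t-test (equal variances):
H₀: μ₁ = μ₂
H₁: μ₁ ≠ μ₂
df = n₁ + n₂ - 2 = 55
Pooled variance s_p² = [(n₁-1)s₁² + (n₂-1)s₂²] / (n₁ + n₂ - 2) = [(38)(10.74²) + (17)(14.94²)] / 55 = 148.6849
SE = √(s_p²(1/n₁ + 1/n₂)) = √(148.6849 × (1/39 + 1/18)) = 3.4746
t = (x̄₁ - x̄₂) / SE = (74.49 - 66.89) / 3.4746 = 7.60 / 3.4746 = 2.187
p-value = 0.0330

Since p-value < α = 0.1, we reject H₀.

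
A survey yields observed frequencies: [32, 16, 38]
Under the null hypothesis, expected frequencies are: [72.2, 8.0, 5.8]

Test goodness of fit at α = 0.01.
Chi-square goodness of fit test:
H₀: observed counts match expected distribution
H₁: observed counts differ from expected distribution
df = k - 1 = 2
χ² = Σ(O - E)²/E
   = (32 - 72.2)²/72.2 + (16 - 8.0)²/8.0 + (38 - 5.8)²/5.8
   = 22.383 + 8.000 + 178.766
   = 209.15
p-value < 0.0001

Since p-value < α = 0.01, we reject H₀.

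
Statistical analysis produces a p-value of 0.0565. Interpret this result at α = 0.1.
Since p = 0.0565 < α = 0.1, reject H₀.
There is sufficient evidence to reject the null hypothesis; the result is statistically significant at the 0.1 level.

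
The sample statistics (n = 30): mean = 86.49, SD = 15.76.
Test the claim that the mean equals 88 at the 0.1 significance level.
One-sample t-test:
H₀: μ = 88
H₁: μ ≠ 88
df = n - 1 = 29
t = (x̄ - μ₀) / (s/√n) = (86.49 - 88) / (15.76/√30) = -0.525
p-value = 0.6037

Since p-value > α = 0.1, we fail to reject H₀.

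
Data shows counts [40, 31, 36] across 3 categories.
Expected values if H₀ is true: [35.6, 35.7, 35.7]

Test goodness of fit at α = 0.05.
Chi-square goodness of fit test:
H₀: observed counts match expected distribution
H₁: observed counts differ from expected distribution
df = k - 1 = 2
χ² = Σ(O - E)²/E
   = (40 - 35.6)²/35.6 + (31 - 35.7)²/35.7 + (36 - 35.7)²/35.7
   = 0.544 + 0.619 + 0.003
   = 1.17
p-value = 0.5585

Since p-value > α = 0.05, we fail to reject H₀.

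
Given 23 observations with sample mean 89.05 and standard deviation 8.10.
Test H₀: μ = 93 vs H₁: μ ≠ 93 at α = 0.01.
One-sample t-test:
H₀: μ = 93
H₁: μ ≠ 93
df = n - 1 = 22
t = (x̄ - μ₀) / (s/√n) = (89.05 - 93) / (8.10/√23) = -2.339
p-value = 0.0288

Since p-value > α = 0.01, we fail to reject H₀.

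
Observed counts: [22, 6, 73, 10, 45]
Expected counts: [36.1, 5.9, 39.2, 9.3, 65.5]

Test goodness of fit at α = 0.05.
Chi-square goodness of fit test:
H₀: observed counts match expected distribution
H₁: observed counts differ from expected distribution
df = k - 1 = 4
χ² = Σ(O - E)²/E
   = (22 - 36.1)²/36.1 + (6 - 5.9)²/5.9 + (73 - 39.2)²/39.2 + (10 - 9.3)²/9.3 + (45 - 65.5)²/65.5
   = 5.507 + 0.002 + 29.144 + 0.053 + 6.416
   = 41.12
p-value < 0.0001

Since p-value < α = 0.05, we reject H₀.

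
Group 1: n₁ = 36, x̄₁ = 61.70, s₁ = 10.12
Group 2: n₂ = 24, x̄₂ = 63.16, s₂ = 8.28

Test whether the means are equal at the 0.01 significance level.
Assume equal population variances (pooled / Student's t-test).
Student's two-sample t-test (equal variances):
H₀: μ₁ = μ₂
H₁: μ₁ ≠ μ₂
df = n₁ + n₂ - 2 = 58
Pooled variance s_p² = [(n₁-1)s₁² + (n₂-1)s₂²] / (n₁ + n₂ - 2) = [(35)(10.12²) + (23)(8.28²)] / 58 = 88.9887
SE = √(s_p²(1/n₁ + 1/n₂)) = √(88.9887 × (1/36 + 1/24)) = 2.4859
t = (x̄₁ - x̄₂) / SE = (61.70 - 63.16) / 2.4859 = -1.46 / 2.4859 = -0.587
p-value = 0.5593

Since p-value > α = 0.01, we fail to reject H₀.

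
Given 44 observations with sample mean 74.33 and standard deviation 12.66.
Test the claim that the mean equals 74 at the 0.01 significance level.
One-sample t-test:
H₀: μ = 74
H₁: μ ≠ 74
df = n - 1 = 43
t = (x̄ - μ₀) / (s/√n) = (74.33 - 74) / (12.66/√44) = 0.173
p-value = 0.8635

Since p-value > α = 0.01, we fail to reject H₀.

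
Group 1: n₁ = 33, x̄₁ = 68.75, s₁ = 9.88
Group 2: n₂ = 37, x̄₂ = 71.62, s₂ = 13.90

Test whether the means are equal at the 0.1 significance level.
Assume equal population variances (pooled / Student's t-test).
Student's two-sample t-test (equal variances):
H₀: μ₁ = μ₂
H₁: μ₁ ≠ μ₂
df = n₁ + n₂ - 2 = 68
Pooled variance s_p² = [(n₁-1)s₁² + (n₂-1)s₂²] / (n₁ + n₂ - 2) = [(32)(9.88²) + (36)(13.90²)] / 68 = 148.2238
SE = √(s_p²(1/n₁ + 1/n₂)) = √(148.2238 × (1/33 + 1/37)) = 2.9151
t = (x̄₁ - x̄₂) / SE = (68.75 - 71.62) / 2.9151 = -2.87 / 2.9151 = -0.985
p-value = 0.3283

Since p-value > α = 0.1, we fail to reject H₀.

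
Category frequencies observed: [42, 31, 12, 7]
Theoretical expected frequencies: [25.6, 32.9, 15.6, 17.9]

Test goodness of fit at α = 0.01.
Chi-square goodness of fit test:
H₀: observed counts match expected distribution
H₁: observed counts differ from expected distribution
df = k - 1 = 3
χ² = Σ(O - E)²/E
   = (42 - 25.6)²/25.6 + (31 - 32.9)²/32.9 + (12 - 15.6)²/15.6 + (7 - 17.9)²/17.9
   = 10.506 + 0.110 + 0.831 + 6.637
   = 18.08
p-value = 0.0004

Since p-value < α = 0.01, we reject H₀.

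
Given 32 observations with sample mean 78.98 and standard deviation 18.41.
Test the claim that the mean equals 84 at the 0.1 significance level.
One-sample t-test:
H₀: μ = 84
H₁: μ ≠ 84
df = n - 1 = 31
t = (x̄ - μ₀) / (s/√n) = (78.98 - 84) / (18.41/√32) = -1.542
p-value = 0.1331

Since p-value > α = 0.1, we fail to reject H₀.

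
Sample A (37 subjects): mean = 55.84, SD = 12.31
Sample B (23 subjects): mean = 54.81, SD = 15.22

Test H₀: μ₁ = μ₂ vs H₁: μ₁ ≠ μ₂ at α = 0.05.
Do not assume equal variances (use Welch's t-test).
Welch's two-sample t-test:
H₀: μ₁ = μ₂
H₁: μ₁ ≠ μ₂
s₁²/n₁ = 12.31²/37 = 4.0956,  s₂²/n₂ = 15.22²/23 = 10.0717
SE = √(s₁²/n₁ + s₂²/n₂) = √(4.0956 + 10.0717) = 3.7639
df (Welch-Satterthwaite) = (s₁²/n₁ + s₂²/n₂)² / [(s₁²/n₁)²/(n₁-1) + (s₂²/n₂)²/(n₂-1)] ≈ 39.54
t = (x̄₁ - x̄₂) / SE = (55.84 - 54.81) / 3.7639 = 1.03 / 3.7639 = 0.274
p-value = 0.7858

Since p-value > α = 0.05, we fail to reject H₀.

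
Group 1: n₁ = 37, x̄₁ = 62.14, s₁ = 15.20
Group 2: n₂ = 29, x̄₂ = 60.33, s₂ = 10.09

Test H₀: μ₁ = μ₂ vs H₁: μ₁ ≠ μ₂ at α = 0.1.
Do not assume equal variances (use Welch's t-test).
Welch's two-sample t-test:
H₀: μ₁ = μ₂
H₁: μ₁ ≠ μ₂
s₁²/n₁ = 15.20²/37 = 6.2443,  s₂²/n₂ = 10.09²/29 = 3.5106
SE = √(s₁²/n₁ + s₂²/n₂) = √(6.2443 + 3.5106) = 3.1233
df (Welch-Satterthwaite) = (s₁²/n₁ + s₂²/n₂)² / [(s₁²/n₁)²/(n₁-1) + (s₂²/n₂)²/(n₂-1)] ≈ 62.47
t = (x̄₁ - x̄₂) / SE = (62.14 - 60.33) / 3.1233 = 1.81 / 3.1233 = 0.580
p-value = 0.5643

Since p-value > α = 0.1, we fail to reject H₀.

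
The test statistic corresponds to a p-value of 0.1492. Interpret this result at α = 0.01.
Since p = 0.1492 > α = 0.01, fail to reject H₀.
There is insufficient evidence to reject the null hypothesis; the result is not statistically significant at the 0.01 level.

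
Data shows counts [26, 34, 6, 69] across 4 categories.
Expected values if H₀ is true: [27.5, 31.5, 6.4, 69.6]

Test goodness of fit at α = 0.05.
Chi-square goodness of fit test:
H₀: observed counts match expected distribution
H₁: observed counts differ from expected distribution
df = k - 1 = 3
χ² = Σ(O - E)²/E
   = (26 - 27.5)²/27.5 + (34 - 31.5)²/31.5 + (6 - 6.4)²/6.4 + (69 - 69.6)²/69.6
   = 0.082 + 0.198 + 0.025 + 0.005
   = 0.31
p-value = 0.9581

Since p-value > α = 0.05, we fail to reject H₀.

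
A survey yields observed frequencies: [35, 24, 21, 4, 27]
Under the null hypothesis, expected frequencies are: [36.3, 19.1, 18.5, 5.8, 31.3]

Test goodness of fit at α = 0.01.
Chi-square goodness of fit test:
H₀: observed counts match expected distribution
H₁: observed counts differ from expected distribution
df = k - 1 = 4
χ² = Σ(O - E)²/E
   = (35 - 36.3)²/36.3 + (24 - 19.1)²/19.1 + (21 - 18.5)²/18.5 + (4 - 5.8)²/5.8 + (27 - 31.3)²/31.3
   = 0.047 + 1.257 + 0.338 + 0.559 + 0.591
   = 2.79
p-value = 0.5934

Since p-value > α = 0.01, we fail to reject H₀.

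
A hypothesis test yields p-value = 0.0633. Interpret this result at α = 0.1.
Since p = 0.0633 < α = 0.1, reject H₀.
There is sufficient evidence to reject the null hypothesis; the result is statistically significant at the 0.1 level.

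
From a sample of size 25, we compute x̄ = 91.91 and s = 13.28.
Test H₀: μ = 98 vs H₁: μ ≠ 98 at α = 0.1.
One-sample t-test:
H₀: μ = 98
H₁: μ ≠ 98
df = n - 1 = 24
t = (x̄ - μ₀) / (s/√n) = (91.91 - 98) / (13.28/√25) = -2.293
p-value = 0.0309

Since p-value < α = 0.1, we reject H₀.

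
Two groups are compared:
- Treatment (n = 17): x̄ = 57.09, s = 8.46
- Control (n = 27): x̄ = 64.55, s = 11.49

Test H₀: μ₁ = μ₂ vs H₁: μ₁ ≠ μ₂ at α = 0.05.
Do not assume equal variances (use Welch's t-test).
Welch's two-sample t-test:
H₀: μ₁ = μ₂
H₁: μ₁ ≠ μ₂
s₁²/n₁ = 8.46²/17 = 4.2101,  s₂²/n₂ = 11.49²/27 = 4.8896
SE = √(s₁²/n₁ + s₂²/n₂) = √(4.2101 + 4.8896) = 3.0166
df (Welch-Satterthwaite) = (s₁²/n₁ + s₂²/n₂)² / [(s₁²/n₁)²/(n₁-1) + (s₂²/n₂)²/(n₂-1)] ≈ 40.84
t = (x̄₁ - x̄₂) / SE = (57.09 - 64.55) / 3.0166 = -7.46 / 3.0166 = -2.473
p-value = 0.0177

Since p-value < α = 0.05, we reject H₀.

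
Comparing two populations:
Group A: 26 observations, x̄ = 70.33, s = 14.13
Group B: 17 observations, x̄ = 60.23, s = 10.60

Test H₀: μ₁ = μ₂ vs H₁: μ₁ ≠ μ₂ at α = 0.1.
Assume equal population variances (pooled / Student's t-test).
Student's two-sample t-test (equal variances):
H₀: μ₁ = μ₂
H₁: μ₁ ≠ μ₂
df = n₁ + n₂ - 2 = 41
Pooled variance s_p² = [(n₁-1)s₁² + (n₂-1)s₂²] / (n₁ + n₂ - 2) = [(25)(14.13²) + (16)(10.60²)] / 41 = 165.5898
SE = √(s_p²(1/n₁ + 1/n₂)) = √(165.5898 × (1/26 + 1/17)) = 4.0137
t = (x̄₁ - x̄₂) / SE = (70.33 - 60.23) / 4.0137 = 10.10 / 4.0137 = 2.516
p-value = 0.0159

Since p-value < α = 0.1, we reject H₀.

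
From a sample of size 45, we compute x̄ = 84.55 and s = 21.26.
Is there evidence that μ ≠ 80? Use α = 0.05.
One-sample t-test:
H₀: μ = 80
H₁: μ ≠ 80
df = n - 1 = 44
t = (x̄ - μ₀) / (s/√n) = (84.55 - 80) / (21.26/√45) = 1.436
p-value = 0.1582

Since p-value > α = 0.05, we fail to reject H₀.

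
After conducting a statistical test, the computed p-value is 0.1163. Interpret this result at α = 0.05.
Since p = 0.1163 > α = 0.05, fail to reject H₀.
There is insufficient evidence to reject the null hypothesis; the result is not statistically significant at the 0.05 level.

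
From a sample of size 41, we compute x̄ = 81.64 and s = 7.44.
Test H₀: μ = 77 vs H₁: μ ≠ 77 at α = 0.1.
One-sample t-test:
H₀: μ = 77
H₁: μ ≠ 77
df = n - 1 = 40
t = (x̄ - μ₀) / (s/√n) = (81.64 - 77) / (7.44/√41) = 3.993
p-value = 0.0003

Since p-value < α = 0.1, we reject H₀.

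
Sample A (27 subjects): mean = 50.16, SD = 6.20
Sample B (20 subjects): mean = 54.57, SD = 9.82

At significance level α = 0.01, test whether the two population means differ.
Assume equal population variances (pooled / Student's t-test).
Student's two-sample t-test (equal variances):
H₀: μ₁ = μ₂
H₁: μ₁ ≠ μ₂
df = n₁ + n₂ - 2 = 45
Pooled variance s_p² = [(n₁-1)s₁² + (n₂-1)s₂²] / (n₁ + n₂ - 2) = [(26)(6.20²) + (19)(9.82²)] / 45 = 62.9257
SE = √(s_p²(1/n₁ + 1/n₂)) = √(62.9257 × (1/27 + 1/20)) = 2.3403
t = (x̄₁ - x̄₂) / SE = (50.16 - 54.57) / 2.3403 = -4.41 / 2.3403 = -1.884
p-value = 0.0660

Since p-value > α = 0.01, we fail to reject H₀.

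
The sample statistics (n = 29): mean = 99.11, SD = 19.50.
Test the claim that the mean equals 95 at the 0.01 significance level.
One-sample t-test:
H₀: μ = 95
H₁: μ ≠ 95
df = n - 1 = 28
t = (x̄ - μ₀) / (s/√n) = (99.11 - 95) / (19.50/√29) = 1.135
p-value = 0.2660

Since p-value > α = 0.01, we fail to reject H₀.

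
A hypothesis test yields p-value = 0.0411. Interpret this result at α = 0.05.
Since p = 0.0411 < α = 0.05, reject H₀.
There is sufficient evidence to reject the null hypothesis; the result is statistically significant at the 0.05 level.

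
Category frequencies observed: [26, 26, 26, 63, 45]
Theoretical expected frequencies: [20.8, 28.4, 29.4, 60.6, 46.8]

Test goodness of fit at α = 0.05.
Chi-square goodness of fit test:
H₀: observed counts match expected distribution
H₁: observed counts differ from expected distribution
df = k - 1 = 4
χ² = Σ(O - E)²/E
   = (26 - 20.8)²/20.8 + (26 - 28.4)²/28.4 + (26 - 29.4)²/29.4 + (63 - 60.6)²/60.6 + (45 - 46.8)²/46.8
   = 1.300 + 0.203 + 0.393 + 0.095 + 0.069
   = 2.06
p-value = 0.7247

Since p-value > α = 0.05, we fail to reject H₀.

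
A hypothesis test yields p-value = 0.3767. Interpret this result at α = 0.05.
Since p = 0.3767 > α = 0.05, fail to reject H₀.
There is insufficient evidence to reject the null hypothesis; the result is not statistically significant at the 0.05 level.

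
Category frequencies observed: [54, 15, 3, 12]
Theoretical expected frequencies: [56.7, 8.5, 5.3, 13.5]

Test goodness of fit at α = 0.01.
Chi-square goodness of fit test:
H₀: observed counts match expected distribution
H₁: observed counts differ from expected distribution
df = k - 1 = 3
χ² = Σ(O - E)²/E
   = (54 - 56.7)²/56.7 + (15 - 8.5)²/8.5 + (3 - 5.3)²/5.3 + (12 - 13.5)²/13.5
   = 0.129 + 4.971 + 0.998 + 0.167
   = 6.26
p-value = 0.0995

Since p-value > α = 0.01, we fail to reject H₀.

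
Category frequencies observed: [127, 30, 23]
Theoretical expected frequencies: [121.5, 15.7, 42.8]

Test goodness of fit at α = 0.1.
Chi-square goodness of fit test:
H₀: observed counts match expected distribution
H₁: observed counts differ from expected distribution
df = k - 1 = 2
χ² = Σ(O - E)²/E
   = (127 - 121.5)²/121.5 + (30 - 15.7)²/15.7 + (23 - 42.8)²/42.8
   = 0.249 + 13.025 + 9.160
   = 22.43
p-value < 0.0001

Since p-value < α = 0.1, we reject H₀.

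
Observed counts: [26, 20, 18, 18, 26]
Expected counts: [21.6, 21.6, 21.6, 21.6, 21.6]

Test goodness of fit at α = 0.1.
Chi-square goodness of fit test:
H₀: observed counts match expected distribution
H₁: observed counts differ from expected distribution
df = k - 1 = 4
χ² = Σ(O - E)²/E
   = (26 - 21.6)²/21.6 + (20 - 21.6)²/21.6 + (18 - 21.6)²/21.6 + (18 - 21.6)²/21.6 + (26 - 21.6)²/21.6
   = 0.896 + 0.119 + 0.600 + 0.600 + 0.896
   = 3.11
p-value = 0.5394

Since p-value > α = 0.1, we fail to reject H₀.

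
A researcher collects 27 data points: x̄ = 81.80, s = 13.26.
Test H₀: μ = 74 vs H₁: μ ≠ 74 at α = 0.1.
One-sample t-test:
H₀: μ = 74
H₁: μ ≠ 74
df = n - 1 = 26
t = (x̄ - μ₀) / (s/√n) = (81.80 - 74) / (13.26/√27) = 3.057
p-value = 0.0051

Since p-value < α = 0.1, we reject H₀.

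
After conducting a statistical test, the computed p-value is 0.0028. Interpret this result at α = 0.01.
Since p = 0.0028 < α = 0.01, reject H₀.
There is sufficient evidence to reject the null hypothesis; the result is statistically significant at the 0.01 level.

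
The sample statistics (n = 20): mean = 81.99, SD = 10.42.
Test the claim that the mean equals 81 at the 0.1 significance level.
One-sample t-test:
H₀: μ = 81
H₁: μ ≠ 81
df = n - 1 = 19
t = (x̄ - μ₀) / (s/√n) = (81.99 - 81) / (10.42/√20) = 0.425
p-value = 0.6757

Since p-value > α = 0.1, we fail to reject H₀.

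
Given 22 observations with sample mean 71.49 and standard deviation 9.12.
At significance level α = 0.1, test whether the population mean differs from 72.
One-sample t-test:
H₀: μ = 72
H₁: μ ≠ 72
df = n - 1 = 21
t = (x̄ - μ₀) / (s/√n) = (71.49 - 72) / (9.12/√22) = -0.262
p-value = 0.7957

Since p-value > α = 0.1, we fail to reject H₀.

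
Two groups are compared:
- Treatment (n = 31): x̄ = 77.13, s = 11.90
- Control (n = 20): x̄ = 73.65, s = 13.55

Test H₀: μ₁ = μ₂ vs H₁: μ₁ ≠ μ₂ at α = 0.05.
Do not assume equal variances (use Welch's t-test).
Welch's two-sample t-test:
H₀: μ₁ = μ₂
H₁: μ₁ ≠ μ₂
s₁²/n₁ = 11.90²/31 = 4.5681,  s₂²/n₂ = 13.55²/20 = 9.1801
SE = √(s₁²/n₁ + s₂²/n₂) = √(4.5681 + 9.1801) = 3.7079
df (Welch-Satterthwaite) = (s₁²/n₁ + s₂²/n₂)² / [(s₁²/n₁)²/(n₁-1) + (s₂²/n₂)²/(n₂-1)] ≈ 36.84
t = (x̄₁ - x̄₂) / SE = (77.13 - 73.65) / 3.7079 = 3.48 / 3.7079 = 0.939
p-value = 0.3541

Since p-value > α = 0.05, we fail to reject H₀.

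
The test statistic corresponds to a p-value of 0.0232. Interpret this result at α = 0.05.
Since p = 0.0232 < α = 0.05, reject H₀.
There is sufficient evidence to reject the null hypothesis; the result is statistically significant at the 0.05 level.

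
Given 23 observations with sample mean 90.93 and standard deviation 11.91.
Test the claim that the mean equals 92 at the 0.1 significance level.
One-sample t-test:
H₀: μ = 92
H₁: μ ≠ 92
df = n - 1 = 22
t = (x̄ - μ₀) / (s/√n) = (90.93 - 92) / (11.91/√23) = -0.431
p-value = 0.6708

Since p-value > α = 0.1, we fail to reject H₀.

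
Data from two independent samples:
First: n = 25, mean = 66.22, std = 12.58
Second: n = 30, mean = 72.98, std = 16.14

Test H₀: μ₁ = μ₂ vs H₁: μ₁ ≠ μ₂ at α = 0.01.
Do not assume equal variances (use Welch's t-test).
Welch's two-sample t-test:
H₀: μ₁ = μ₂
H₁: μ₁ ≠ μ₂
s₁²/n₁ = 12.58²/25 = 6.3303,  s₂²/n₂ = 16.14²/30 = 8.6833
SE = √(s₁²/n₁ + s₂²/n₂) = √(6.3303 + 8.6833) = 3.8747
df (Welch-Satterthwaite) = (s₁²/n₁ + s₂²/n₂)² / [(s₁²/n₁)²/(n₁-1) + (s₂²/n₂)²/(n₂-1)] ≈ 52.79
t = (x̄₁ - x̄₂) / SE = (66.22 - 72.98) / 3.8747 = -6.76 / 3.8747 = -1.745
p-value = 0.0869

Since p-value > α = 0.01, we fail to reject H₀.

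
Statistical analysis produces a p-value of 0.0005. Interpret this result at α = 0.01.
Since p = 0.0005 < α = 0.01, reject H₀.
There is sufficient evidence to reject the null hypothesis; the result is statistically significant at the 0.01 level.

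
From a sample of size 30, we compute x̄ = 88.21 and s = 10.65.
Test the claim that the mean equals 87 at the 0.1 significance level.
One-sample t-test:
H₀: μ = 87
H₁: μ ≠ 87
df = n - 1 = 29
t = (x̄ - μ₀) / (s/√n) = (88.21 - 87) / (10.65/√30) = 0.622
p-value = 0.5386

Since p-value > α = 0.1, we fail to reject H₀.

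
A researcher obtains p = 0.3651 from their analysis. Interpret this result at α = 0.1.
Since p = 0.3651 > α = 0.1, fail to reject H₀.
There is insufficient evidence to reject the null hypothesis; the result is not statistically significant at the 0.1 level.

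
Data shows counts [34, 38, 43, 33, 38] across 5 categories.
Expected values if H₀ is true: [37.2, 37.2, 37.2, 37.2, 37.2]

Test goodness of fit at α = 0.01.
Chi-square goodness of fit test:
H₀: observed counts match expected distribution
H₁: observed counts differ from expected distribution
df = k - 1 = 4
χ² = Σ(O - E)²/E
   = (34 - 37.2)²/37.2 + (38 - 37.2)²/37.2 + (43 - 37.2)²/37.2 + (33 - 37.2)²/37.2 + (38 - 37.2)²/37.2
   = 0.275 + 0.017 + 0.904 + 0.474 + 0.017
   = 1.69
p-value = 0.7929

Since p-value > α = 0.01, we fail to reject H₀.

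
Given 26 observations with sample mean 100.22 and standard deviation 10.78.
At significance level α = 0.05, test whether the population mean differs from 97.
One-sample t-test:
H₀: μ = 97
H₁: μ ≠ 97
df = n - 1 = 25
t = (x̄ - μ₀) / (s/√n) = (100.22 - 97) / (10.78/√26) = 1.523
p-value = 0.1403

Since p-value > α = 0.05, we fail to reject H₀.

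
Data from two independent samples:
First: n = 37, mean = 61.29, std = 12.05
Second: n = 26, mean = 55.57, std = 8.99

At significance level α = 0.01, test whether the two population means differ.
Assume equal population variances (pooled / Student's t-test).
Student's two-sample t-test (equal variances):
H₀: μ₁ = μ₂
H₁: μ₁ ≠ μ₂
df = n₁ + n₂ - 2 = 61
Pooled variance s_p² = [(n₁-1)s₁² + (n₂-1)s₂²] / (n₁ + n₂ - 2) = [(36)(12.05²) + (25)(8.99²)] / 61 = 118.8163
SE = √(s_p²(1/n₁ + 1/n₂)) = √(118.8163 × (1/37 + 1/26)) = 2.7895
t = (x̄₁ - x̄₂) / SE = (61.29 - 55.57) / 2.7895 = 5.72 / 2.7895 = 2.051
p-value = 0.0446

Since p-value > α = 0.01, we fail to reject H₀.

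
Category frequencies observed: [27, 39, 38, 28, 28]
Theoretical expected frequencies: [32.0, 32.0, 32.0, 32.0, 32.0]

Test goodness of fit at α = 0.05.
Chi-square goodness of fit test:
H₀: observed counts match expected distribution
H₁: observed counts differ from expected distribution
df = k - 1 = 4
χ² = Σ(O - E)²/E
   = (27 - 32.0)²/32.0 + (39 - 32.0)²/32.0 + (38 - 32.0)²/32.0 + (28 - 32.0)²/32.0 + (28 - 32.0)²/32.0
   = 0.781 + 1.531 + 1.125 + 0.500 + 0.500
   = 4.44
p-value = 0.3500

Since p-value > α = 0.05, we fail to reject H₀.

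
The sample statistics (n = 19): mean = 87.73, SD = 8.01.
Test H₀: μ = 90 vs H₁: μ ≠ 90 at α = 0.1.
One-sample t-test:
H₀: μ = 90
H₁: μ ≠ 90
df = n - 1 = 18
t = (x̄ - μ₀) / (s/√n) = (87.73 - 90) / (8.01/√19) = -1.235
p-value = 0.2326

Since p-value > α = 0.1, we fail to reject H₀.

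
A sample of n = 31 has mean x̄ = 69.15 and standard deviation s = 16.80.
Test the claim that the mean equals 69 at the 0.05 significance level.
One-sample t-test:
H₀: μ = 69
H₁: μ ≠ 69
df = n - 1 = 30
t = (x̄ - μ₀) / (s/√n) = (69.15 - 69) / (16.80/√31) = 0.050
p-value = 0.9607

Since p-value > α = 0.05, we fail to reject H₀.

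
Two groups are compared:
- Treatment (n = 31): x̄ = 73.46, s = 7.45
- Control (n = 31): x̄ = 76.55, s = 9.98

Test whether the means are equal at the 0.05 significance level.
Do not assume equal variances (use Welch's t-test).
Welch's two-sample t-test:
H₀: μ₁ = μ₂
H₁: μ₁ ≠ μ₂
s₁²/n₁ = 7.45²/31 = 1.7904,  s₂²/n₂ = 9.98²/31 = 3.2129
SE = √(s₁²/n₁ + s₂²/n₂) = √(1.7904 + 3.2129) = 2.2368
df (Welch-Satterthwaite) = (s₁²/n₁ + s₂²/n₂)² / [(s₁²/n₁)²/(n₁-1) + (s₂²/n₂)²/(n₂-1)] ≈ 55.51
t = (x̄₁ - x̄₂) / SE = (73.46 - 76.55) / 2.2368 = -3.09 / 2.2368 = -1.381
p-value = 0.1727

Since p-value > α = 0.05, we fail to reject H₀.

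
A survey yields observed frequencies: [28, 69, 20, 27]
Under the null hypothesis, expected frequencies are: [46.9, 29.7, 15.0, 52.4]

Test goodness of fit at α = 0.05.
Chi-square goodness of fit test:
H₀: observed counts match expected distribution
H₁: observed counts differ from expected distribution
df = k - 1 = 3
χ² = Σ(O - E)²/E
   = (28 - 46.9)²/46.9 + (69 - 29.7)²/29.7 + (20 - 15.0)²/15.0 + (27 - 52.4)²/52.4
   = 7.616 + 52.003 + 1.667 + 12.312
   = 73.60
p-value < 0.0001

Since p-value < α = 0.05, we reject H₀.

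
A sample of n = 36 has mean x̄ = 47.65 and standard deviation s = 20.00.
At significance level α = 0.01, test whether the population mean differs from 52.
One-sample t-test:
H₀: μ = 52
H₁: μ ≠ 52
df = n - 1 = 35
t = (x̄ - μ₀) / (s/√n) = (47.65 - 52) / (20.00/√36) = -1.305
p-value = 0.2004

Since p-value > α = 0.01, we fail to reject H₀.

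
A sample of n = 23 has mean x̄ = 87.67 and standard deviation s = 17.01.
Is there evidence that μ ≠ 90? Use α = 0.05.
One-sample t-test:
H₀: μ = 90
H₁: μ ≠ 90
df = n - 1 = 22
t = (x̄ - μ₀) / (s/√n) = (87.67 - 90) / (17.01/√23) = -0.657
p-value = 0.5180

Since p-value > α = 0.05, we fail to reject H₀.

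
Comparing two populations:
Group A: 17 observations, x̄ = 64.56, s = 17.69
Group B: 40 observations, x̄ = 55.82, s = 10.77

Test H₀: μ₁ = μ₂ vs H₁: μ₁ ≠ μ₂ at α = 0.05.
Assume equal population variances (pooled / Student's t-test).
Student's two-sample t-test (equal variances):
H₀: μ₁ = μ₂
H₁: μ₁ ≠ μ₂
df = n₁ + n₂ - 2 = 55
Pooled variance s_p² = [(n₁-1)s₁² + (n₂-1)s₂²] / (n₁ + n₂ - 2) = [(16)(17.69²) + (39)(10.77²)] / 55 = 173.2855
SE = √(s_p²(1/n₁ + 1/n₂)) = √(173.2855 × (1/17 + 1/40)) = 3.8112
t = (x̄₁ - x̄₂) / SE = (64.56 - 55.82) / 3.8112 = 8.74 / 3.8112 = 2.293
p-value = 0.0257

Since p-value < α = 0.05, we reject H₀.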